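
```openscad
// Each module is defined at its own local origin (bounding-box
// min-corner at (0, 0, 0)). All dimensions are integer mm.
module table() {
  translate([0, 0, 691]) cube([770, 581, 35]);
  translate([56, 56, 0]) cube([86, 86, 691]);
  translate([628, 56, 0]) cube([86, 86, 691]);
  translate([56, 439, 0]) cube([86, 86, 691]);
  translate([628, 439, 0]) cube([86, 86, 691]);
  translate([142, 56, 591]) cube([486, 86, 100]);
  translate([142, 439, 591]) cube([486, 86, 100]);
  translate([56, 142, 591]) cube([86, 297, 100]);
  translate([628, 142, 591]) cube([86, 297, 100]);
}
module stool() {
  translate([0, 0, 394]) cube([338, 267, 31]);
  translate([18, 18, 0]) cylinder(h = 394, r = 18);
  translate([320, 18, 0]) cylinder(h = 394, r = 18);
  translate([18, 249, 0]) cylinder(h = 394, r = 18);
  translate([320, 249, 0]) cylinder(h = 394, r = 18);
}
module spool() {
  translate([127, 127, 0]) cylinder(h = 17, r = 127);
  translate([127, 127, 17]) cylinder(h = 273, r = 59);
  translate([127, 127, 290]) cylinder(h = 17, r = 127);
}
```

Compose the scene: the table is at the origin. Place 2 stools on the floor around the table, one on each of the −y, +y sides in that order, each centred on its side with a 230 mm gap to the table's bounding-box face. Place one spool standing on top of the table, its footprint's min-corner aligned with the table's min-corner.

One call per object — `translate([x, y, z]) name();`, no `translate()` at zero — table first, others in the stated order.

table();
translate([216, -497, 0]) stool();
translate([216, 811, 0]) stool();
translate([0, 0, 726]) spool();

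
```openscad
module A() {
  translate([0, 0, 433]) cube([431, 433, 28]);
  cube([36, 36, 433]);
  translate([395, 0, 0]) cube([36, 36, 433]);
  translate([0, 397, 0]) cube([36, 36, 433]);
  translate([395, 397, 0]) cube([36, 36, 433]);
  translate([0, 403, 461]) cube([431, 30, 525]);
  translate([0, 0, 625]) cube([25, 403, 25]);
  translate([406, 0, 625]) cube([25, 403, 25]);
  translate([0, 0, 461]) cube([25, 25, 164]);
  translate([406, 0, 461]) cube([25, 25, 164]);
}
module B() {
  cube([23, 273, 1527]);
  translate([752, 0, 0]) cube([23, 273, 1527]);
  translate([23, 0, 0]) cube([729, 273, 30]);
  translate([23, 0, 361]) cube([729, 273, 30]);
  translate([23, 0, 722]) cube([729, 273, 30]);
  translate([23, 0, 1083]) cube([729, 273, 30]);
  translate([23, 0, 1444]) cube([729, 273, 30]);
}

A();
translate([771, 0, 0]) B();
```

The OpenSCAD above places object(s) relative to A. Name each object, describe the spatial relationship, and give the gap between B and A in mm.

The bookshelf's nearest face is 340 mm from the chair's +x face.

A is a chair. B is a bookshelf. The bookshelf is on the floor beside the chair on its +x side. The gap between the bookshelf and the chair is 340 mm.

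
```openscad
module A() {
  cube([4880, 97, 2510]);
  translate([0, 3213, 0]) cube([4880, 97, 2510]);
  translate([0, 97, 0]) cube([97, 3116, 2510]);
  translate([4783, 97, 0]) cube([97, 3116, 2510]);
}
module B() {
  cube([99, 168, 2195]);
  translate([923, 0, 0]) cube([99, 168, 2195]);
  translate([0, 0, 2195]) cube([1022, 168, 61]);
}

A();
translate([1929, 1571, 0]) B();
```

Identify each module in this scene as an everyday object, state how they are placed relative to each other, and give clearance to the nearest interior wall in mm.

A is a house frame. B is a door frame. The door frame sits inside the house frame, centred. The clearance to the nearest interior wall is 1474 mm.

Clearances: x = 1832, y = 1474; minimum 1474 mm.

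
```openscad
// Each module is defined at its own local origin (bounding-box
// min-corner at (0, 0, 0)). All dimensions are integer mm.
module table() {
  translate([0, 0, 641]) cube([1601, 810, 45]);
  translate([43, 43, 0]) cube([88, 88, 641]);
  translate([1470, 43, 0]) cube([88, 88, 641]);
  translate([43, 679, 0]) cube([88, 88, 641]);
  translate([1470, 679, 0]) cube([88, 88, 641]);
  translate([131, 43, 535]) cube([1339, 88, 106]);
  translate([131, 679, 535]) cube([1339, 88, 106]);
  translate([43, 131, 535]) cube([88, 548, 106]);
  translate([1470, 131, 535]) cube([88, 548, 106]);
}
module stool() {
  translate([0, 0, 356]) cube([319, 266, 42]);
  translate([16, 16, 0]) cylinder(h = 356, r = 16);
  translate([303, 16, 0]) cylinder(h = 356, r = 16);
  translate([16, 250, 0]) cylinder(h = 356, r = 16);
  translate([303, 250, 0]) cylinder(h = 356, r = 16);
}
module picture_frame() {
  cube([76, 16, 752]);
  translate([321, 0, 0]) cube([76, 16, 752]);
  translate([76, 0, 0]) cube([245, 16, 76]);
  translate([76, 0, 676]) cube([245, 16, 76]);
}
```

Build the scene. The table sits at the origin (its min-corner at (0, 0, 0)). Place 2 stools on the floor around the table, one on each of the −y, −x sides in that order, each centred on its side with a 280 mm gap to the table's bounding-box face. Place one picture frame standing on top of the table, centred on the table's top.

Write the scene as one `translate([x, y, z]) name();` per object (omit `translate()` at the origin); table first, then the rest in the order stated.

table();
translate([641, -546, 0]) stool();
translate([-599, 272, 0]) stool();
translate([602, 397, 686]) picture_frame();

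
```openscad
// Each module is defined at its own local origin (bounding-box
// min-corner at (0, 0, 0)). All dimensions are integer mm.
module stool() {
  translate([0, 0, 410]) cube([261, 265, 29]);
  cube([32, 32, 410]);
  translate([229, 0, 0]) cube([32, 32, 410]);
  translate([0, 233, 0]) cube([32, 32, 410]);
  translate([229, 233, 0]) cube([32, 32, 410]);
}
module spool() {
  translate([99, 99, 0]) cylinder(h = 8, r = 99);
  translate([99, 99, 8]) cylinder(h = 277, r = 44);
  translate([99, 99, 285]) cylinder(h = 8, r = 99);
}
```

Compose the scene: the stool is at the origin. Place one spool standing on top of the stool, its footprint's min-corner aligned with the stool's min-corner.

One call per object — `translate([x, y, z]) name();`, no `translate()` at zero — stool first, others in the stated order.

stool();
translate([0, 0, 439]) spool();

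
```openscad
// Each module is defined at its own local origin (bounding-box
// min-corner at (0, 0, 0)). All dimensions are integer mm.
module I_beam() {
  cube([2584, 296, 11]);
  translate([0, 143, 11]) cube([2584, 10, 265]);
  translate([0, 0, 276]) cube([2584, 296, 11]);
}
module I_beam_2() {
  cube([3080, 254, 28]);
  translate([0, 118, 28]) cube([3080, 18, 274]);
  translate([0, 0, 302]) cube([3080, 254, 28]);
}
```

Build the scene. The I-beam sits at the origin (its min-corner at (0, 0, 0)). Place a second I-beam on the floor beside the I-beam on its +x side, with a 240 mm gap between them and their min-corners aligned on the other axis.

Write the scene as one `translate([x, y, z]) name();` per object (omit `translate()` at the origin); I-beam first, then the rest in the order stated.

I_beam();
translate([2824, 0, 0]) I_beam_2();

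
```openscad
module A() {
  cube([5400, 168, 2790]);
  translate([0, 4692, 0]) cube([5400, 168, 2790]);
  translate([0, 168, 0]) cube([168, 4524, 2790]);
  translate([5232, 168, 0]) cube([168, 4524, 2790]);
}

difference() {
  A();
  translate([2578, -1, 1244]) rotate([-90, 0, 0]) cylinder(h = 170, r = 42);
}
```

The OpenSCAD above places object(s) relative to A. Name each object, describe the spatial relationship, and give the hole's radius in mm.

The subtracted cylinder has r = 42 mm.

A is a house frame. The house frame has a circular hole through its front wall. The hole's radius is 42 mm.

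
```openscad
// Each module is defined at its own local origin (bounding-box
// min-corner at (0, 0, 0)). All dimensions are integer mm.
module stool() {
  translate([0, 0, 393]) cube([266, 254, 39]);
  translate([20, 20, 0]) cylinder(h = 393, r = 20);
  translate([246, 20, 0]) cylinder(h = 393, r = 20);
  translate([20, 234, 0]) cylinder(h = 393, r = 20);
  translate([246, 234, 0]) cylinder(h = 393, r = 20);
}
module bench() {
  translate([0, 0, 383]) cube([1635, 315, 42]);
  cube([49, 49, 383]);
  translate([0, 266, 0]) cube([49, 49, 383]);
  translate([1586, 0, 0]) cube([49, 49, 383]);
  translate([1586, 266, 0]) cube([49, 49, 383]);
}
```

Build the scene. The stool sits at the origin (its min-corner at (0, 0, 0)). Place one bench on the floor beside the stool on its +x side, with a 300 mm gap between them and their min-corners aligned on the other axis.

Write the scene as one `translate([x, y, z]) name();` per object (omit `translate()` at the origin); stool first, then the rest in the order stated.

stool();
translate([566, 0, 0]) bench();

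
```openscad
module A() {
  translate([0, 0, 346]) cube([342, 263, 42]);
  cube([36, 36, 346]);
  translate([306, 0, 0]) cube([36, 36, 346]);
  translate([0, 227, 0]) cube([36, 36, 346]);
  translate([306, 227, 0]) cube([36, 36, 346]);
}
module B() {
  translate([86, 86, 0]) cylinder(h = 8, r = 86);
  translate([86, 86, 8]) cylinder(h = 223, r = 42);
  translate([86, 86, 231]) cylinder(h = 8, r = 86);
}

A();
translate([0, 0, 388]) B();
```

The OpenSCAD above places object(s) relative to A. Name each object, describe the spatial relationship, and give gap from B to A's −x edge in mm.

The spool's min-x is at 0; the stool's min-x is 0; gap = 0 mm.

A is a stool. B is a spool. The spool is on top of the stool. The gap from the spool to the stool's −x edge is 0 mm.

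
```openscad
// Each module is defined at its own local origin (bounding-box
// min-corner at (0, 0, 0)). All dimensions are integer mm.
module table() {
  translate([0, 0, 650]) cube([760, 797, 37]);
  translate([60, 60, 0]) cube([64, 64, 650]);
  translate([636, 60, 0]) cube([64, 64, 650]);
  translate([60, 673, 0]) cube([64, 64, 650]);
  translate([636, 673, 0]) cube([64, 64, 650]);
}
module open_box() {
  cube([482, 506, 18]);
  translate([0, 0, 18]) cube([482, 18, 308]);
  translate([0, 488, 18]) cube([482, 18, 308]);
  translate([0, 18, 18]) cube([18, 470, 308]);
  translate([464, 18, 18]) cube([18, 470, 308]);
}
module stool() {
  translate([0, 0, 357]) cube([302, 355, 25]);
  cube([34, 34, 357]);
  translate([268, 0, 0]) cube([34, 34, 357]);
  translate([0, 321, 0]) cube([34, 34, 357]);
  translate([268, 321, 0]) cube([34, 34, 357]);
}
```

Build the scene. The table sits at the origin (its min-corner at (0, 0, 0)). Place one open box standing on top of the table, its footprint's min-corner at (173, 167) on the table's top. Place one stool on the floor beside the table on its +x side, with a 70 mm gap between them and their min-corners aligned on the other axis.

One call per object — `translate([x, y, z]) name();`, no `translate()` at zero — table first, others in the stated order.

table();
translate([173, 167, 687]) open_box();
translate([830, 0, 0]) stool();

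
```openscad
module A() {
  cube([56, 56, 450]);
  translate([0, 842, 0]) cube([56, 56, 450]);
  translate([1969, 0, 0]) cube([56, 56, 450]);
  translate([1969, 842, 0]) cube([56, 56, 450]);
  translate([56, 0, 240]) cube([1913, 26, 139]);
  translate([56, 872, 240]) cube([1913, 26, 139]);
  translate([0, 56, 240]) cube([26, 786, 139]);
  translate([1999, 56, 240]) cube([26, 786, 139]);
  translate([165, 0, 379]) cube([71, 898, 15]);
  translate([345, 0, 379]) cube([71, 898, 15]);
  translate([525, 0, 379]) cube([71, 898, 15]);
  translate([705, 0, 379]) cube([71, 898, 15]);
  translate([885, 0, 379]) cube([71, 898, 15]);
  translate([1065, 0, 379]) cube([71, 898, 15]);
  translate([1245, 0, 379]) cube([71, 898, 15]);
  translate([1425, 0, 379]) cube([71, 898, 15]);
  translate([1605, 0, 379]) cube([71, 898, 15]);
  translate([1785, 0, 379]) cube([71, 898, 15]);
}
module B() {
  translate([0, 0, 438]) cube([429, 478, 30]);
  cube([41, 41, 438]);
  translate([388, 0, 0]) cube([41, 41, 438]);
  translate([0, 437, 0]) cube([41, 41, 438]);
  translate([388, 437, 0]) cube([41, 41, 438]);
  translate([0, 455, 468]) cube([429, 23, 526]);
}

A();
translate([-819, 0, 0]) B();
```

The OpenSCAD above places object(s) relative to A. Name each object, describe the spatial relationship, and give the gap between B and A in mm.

The chair's nearest face is 390 mm from the bed frame's −x face.

A is a bed frame. B is a chair. The chair is on the floor beside the bed frame on its −x side. The gap between the chair and the bed frame is 390 mm.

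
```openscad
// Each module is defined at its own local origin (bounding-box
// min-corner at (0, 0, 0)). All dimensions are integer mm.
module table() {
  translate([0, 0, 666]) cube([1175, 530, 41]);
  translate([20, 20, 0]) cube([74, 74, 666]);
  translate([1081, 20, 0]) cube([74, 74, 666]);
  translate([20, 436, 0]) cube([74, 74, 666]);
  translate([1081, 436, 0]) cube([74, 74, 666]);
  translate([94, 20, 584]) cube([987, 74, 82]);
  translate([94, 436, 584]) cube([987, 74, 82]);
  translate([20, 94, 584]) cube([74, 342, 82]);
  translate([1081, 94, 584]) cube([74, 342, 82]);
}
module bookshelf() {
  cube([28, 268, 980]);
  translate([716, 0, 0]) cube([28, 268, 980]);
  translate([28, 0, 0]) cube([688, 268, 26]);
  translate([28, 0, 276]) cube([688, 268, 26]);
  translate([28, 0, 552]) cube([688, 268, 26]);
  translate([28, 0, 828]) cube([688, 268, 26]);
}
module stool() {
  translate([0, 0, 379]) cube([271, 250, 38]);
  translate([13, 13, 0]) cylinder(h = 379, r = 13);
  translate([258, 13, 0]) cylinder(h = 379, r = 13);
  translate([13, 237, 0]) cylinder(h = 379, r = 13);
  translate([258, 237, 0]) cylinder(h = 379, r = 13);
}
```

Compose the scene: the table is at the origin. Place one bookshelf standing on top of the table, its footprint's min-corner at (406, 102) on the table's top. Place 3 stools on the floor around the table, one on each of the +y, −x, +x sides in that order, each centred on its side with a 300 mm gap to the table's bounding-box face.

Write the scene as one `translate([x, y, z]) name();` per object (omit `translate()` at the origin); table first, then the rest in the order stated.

table();
translate([406, 102, 707]) bookshelf();
translate([452, 830, 0]) stool();
translate([-571, 140, 0]) stool();
translate([1475, 140, 0]) stool();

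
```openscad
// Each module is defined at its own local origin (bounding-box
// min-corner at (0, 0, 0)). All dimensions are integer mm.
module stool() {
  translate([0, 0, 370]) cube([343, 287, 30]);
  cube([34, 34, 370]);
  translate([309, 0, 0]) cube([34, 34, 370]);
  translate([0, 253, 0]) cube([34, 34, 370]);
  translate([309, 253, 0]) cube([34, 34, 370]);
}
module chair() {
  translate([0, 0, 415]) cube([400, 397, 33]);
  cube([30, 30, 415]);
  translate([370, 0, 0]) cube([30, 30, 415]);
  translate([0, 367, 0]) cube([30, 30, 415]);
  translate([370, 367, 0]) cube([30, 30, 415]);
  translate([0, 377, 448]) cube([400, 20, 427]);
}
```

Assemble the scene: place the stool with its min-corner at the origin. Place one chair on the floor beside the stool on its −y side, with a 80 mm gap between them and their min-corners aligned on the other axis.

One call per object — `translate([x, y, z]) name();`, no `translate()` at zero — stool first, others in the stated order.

stool();
translate([0, -477, 0]) chair();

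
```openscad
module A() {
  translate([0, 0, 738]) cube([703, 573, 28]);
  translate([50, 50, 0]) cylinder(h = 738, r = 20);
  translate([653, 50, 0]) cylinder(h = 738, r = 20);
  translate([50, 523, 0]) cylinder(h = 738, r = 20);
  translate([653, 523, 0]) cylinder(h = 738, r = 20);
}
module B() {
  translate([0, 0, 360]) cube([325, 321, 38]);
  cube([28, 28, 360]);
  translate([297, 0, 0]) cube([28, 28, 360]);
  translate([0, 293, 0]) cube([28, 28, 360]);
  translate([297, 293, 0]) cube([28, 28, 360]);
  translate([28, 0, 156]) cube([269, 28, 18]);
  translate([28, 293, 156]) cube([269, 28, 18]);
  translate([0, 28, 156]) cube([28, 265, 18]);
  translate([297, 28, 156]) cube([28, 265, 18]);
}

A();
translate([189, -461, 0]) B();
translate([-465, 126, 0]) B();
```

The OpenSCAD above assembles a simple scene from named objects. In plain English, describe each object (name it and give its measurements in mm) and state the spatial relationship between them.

A is a rectangular dining table. The top is 703×573×28 mm with its upper surface at z = 766 mm. It stands on four round legs of 40 mm diameter, each leg's bounding box inset 30 mm from the nearest pair of top edges, running from the floor to the underside of the top.

B is a simple wooden stool: a rectangular seat 325 mm (x) by 321 mm (y), 38 mm thick, top face at z = 398 mm, on four square legs, each 28×28 mm in cross-section. The legs rest on z = 0, each flush with a corner of the seat. Four stretchers, 28 mm wide and 18 mm tall, connect adjacent legs with their undersides at z = 156 mm, each running between the inner faces of the legs it joins and aligned with the legs' outer faces on the other axis.

Two stools sit around the table at the −y, −x sides.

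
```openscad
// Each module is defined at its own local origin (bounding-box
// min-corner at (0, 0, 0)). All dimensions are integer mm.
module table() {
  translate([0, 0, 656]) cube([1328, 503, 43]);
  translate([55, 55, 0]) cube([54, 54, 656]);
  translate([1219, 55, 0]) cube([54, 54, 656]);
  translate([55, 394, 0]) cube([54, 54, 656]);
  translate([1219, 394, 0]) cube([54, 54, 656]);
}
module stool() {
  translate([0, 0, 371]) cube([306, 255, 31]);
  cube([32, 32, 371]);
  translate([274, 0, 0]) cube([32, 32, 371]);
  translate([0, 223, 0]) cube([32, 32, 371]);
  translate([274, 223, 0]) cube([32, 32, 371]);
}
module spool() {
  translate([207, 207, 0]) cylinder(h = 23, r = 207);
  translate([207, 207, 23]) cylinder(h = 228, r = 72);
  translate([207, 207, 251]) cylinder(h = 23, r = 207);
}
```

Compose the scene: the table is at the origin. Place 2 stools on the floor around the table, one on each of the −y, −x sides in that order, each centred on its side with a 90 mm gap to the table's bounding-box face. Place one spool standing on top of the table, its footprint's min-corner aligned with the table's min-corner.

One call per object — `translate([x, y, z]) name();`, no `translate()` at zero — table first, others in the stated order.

table();
translate([511, -345, 0]) stool();
translate([-396, 124, 0]) stool();
translate([0, 0, 699]) spool();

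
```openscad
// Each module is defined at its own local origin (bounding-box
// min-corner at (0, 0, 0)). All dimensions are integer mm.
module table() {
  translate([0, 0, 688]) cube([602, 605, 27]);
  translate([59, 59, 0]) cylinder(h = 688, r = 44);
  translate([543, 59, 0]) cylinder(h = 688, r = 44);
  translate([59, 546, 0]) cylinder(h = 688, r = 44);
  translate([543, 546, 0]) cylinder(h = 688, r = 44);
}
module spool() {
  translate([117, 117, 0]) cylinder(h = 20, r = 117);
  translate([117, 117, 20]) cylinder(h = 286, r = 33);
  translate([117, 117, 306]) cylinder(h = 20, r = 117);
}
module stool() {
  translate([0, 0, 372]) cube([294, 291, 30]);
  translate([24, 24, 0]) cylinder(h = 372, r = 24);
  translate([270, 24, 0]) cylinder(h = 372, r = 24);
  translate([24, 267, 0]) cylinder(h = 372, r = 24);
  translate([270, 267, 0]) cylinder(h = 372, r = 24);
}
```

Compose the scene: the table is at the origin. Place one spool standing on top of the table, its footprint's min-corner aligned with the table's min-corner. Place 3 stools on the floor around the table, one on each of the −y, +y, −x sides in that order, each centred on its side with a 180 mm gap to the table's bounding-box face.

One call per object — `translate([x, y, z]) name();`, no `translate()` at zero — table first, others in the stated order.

table();
translate([0, 0, 715]) spool();
translate([154, -471, 0]) stool();
translate([154, 785, 0]) stool();
translate([-474, 157, 0]) stool();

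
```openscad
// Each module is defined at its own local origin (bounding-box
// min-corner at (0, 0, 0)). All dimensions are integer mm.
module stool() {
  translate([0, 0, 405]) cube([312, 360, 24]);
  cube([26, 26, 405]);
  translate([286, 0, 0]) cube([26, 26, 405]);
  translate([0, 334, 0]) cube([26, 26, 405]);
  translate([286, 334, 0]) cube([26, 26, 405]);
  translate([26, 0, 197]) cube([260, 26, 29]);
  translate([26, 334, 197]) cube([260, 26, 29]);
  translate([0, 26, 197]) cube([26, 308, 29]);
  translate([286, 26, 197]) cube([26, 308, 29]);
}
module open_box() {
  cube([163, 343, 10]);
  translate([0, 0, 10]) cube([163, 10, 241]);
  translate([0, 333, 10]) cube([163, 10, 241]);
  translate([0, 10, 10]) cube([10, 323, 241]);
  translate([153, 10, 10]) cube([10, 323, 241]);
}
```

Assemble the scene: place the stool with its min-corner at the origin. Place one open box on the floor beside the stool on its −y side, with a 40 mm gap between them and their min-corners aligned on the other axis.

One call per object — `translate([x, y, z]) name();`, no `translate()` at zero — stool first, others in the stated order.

stool();
translate([0, -383, 0]) open_box();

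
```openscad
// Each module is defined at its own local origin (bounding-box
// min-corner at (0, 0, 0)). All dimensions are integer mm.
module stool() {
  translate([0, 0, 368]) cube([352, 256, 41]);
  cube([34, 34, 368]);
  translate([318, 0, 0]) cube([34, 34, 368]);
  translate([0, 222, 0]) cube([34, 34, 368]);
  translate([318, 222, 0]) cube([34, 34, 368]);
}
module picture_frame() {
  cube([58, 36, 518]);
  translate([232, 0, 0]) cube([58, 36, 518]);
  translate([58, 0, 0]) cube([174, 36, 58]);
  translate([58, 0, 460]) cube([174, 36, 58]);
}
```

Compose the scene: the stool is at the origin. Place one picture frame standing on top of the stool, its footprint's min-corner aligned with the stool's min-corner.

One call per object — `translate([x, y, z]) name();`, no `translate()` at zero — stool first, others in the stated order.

stool();
translate([0, 0, 409]) picture_frame();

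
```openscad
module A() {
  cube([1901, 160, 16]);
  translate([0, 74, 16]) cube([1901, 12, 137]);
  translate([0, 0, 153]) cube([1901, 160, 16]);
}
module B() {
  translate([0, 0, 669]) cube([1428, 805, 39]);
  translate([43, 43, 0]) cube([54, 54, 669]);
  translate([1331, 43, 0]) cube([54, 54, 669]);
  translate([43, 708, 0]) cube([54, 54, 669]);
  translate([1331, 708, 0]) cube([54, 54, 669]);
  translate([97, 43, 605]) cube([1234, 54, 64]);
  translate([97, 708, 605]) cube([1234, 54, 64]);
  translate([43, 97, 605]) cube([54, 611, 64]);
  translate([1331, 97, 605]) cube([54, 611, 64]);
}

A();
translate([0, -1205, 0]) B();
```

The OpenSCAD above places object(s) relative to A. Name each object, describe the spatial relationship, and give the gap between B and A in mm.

A is an I-beam. B is a table. The table is on the floor beside the I-beam on its −y side. The gap between the table and the I-beam is 400 mm.

The table's nearest face is 400 mm from the I-beam's −y face.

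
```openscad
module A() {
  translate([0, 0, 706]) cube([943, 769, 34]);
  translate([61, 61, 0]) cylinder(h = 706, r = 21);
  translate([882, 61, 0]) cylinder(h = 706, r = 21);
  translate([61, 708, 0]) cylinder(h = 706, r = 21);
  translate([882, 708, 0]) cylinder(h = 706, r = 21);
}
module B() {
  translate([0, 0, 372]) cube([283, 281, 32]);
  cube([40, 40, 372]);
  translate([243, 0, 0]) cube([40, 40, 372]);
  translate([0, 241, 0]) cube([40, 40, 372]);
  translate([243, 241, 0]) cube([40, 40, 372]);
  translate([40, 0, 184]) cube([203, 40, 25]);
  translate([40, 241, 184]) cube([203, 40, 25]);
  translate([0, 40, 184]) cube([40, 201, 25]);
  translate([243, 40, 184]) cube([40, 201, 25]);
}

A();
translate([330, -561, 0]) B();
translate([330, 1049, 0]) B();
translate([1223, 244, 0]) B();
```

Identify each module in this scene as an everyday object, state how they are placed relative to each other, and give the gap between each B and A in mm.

Each stool's nearest face is 280 mm from the table's bounding box.

A is a table. B is a stool. Three stools sit around the table at the −y, +y, +x sides. The gap between each stool and the table is 280 mm.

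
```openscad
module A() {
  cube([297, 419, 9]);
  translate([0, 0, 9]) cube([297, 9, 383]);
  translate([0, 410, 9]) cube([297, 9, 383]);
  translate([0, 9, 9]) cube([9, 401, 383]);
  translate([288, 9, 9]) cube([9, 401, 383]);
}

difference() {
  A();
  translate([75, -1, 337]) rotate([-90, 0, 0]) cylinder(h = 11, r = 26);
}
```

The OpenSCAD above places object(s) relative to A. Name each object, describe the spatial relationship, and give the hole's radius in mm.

The subtracted cylinder has r = 26 mm.

A is an open box. The open box has a circular hole through its front wall. The hole's radius is 26 mm.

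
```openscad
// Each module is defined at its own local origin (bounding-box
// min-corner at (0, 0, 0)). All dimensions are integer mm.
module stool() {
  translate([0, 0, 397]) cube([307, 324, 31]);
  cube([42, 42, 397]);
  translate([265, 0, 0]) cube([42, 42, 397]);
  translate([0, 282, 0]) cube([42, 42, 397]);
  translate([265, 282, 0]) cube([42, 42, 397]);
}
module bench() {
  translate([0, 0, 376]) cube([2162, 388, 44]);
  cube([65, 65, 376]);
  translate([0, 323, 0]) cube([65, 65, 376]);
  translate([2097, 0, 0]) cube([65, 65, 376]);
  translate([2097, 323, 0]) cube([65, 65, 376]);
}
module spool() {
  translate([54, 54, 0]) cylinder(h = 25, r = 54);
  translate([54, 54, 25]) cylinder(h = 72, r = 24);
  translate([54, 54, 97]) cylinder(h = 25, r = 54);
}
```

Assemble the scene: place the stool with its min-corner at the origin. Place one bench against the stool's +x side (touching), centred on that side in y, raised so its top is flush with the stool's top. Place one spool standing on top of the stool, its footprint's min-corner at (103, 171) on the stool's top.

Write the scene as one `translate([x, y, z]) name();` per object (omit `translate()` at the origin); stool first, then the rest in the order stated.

stool();
translate([307, -32, 8]) bench();
translate([103, 171, 428]) spool();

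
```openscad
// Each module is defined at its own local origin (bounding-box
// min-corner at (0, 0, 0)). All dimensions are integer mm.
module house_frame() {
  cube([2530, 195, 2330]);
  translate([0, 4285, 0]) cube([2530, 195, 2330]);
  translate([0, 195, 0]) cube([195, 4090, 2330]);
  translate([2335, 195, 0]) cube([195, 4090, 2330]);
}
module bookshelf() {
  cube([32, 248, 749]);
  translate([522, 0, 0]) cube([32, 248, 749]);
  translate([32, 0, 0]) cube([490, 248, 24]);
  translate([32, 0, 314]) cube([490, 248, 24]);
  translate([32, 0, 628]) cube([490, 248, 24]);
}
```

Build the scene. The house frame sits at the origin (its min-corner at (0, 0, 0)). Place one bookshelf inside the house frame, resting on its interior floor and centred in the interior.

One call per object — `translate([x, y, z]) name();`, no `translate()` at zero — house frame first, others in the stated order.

house_frame();
translate([988, 2116, 0]) bookshelf();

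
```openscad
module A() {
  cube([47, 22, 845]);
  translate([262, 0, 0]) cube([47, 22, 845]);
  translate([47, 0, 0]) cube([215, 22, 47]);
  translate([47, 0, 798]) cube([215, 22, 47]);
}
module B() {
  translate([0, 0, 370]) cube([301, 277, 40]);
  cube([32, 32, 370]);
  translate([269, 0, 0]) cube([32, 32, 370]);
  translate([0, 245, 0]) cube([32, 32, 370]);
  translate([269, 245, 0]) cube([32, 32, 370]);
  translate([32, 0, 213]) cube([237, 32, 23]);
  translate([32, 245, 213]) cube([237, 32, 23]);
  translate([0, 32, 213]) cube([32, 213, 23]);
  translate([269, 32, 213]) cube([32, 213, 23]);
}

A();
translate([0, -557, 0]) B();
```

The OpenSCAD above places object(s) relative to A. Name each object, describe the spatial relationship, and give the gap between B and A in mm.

The stool's nearest face is 280 mm from the picture frame's −y face.

A is a picture frame. B is a stool. The stool is on the floor beside the picture frame on its −y side. The gap between the stool and the picture frame is 280 mm.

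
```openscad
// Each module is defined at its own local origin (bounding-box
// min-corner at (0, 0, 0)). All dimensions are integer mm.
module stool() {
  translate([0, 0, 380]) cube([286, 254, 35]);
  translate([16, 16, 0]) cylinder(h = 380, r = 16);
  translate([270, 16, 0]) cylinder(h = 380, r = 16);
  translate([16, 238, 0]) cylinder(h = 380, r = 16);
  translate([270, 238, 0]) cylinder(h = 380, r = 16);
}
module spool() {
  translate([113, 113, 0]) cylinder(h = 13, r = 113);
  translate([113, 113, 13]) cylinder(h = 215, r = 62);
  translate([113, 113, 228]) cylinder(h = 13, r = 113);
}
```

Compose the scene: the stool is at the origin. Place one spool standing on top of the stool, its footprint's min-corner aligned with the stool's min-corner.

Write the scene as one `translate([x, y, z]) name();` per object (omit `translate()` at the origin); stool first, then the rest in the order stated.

stool();
translate([0, 0, 415]) spool();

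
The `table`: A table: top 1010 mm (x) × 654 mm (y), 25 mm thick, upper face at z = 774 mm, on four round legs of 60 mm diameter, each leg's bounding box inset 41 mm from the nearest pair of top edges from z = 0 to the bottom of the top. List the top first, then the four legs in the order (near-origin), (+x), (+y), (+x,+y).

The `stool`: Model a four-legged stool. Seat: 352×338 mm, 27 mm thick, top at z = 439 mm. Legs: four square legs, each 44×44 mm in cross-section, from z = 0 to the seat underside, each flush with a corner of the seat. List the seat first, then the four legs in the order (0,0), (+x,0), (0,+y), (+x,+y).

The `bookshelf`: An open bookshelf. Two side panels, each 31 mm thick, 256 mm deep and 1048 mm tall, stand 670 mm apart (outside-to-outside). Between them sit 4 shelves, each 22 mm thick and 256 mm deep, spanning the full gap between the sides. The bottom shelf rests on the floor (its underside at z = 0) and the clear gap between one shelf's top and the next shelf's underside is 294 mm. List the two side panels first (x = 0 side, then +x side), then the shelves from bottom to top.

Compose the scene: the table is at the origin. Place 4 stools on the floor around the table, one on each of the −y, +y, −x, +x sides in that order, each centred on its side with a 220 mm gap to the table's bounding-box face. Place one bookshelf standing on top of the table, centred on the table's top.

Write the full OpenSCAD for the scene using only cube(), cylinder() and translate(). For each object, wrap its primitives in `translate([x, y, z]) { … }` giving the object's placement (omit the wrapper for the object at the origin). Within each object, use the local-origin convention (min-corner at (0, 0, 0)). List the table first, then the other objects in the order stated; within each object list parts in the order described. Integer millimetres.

translate([0, 0, 749]) cube([1010, 654, 25]);
translate([71, 71, 0]) cylinder(h = 749, r = 30);
translate([939, 71, 0]) cylinder(h = 749, r = 30);
translate([71, 583, 0]) cylinder(h = 749, r = 30);
translate([939, 583, 0]) cylinder(h = 749, r = 30);
translate([329, -558, 0]) {
  translate([0, 0, 412]) cube([352, 338, 27]);
  cube([44, 44, 412]);
  translate([308, 0, 0]) cube([44, 44, 412]);
  translate([0, 294, 0]) cube([44, 44, 412]);
  translate([308, 294, 0]) cube([44, 44, 412]);
}
translate([329, 874, 0]) {
  translate([0, 0, 412]) cube([352, 338, 27]);
  cube([44, 44, 412]);
  translate([308, 0, 0]) cube([44, 44, 412]);
  translate([0, 294, 0]) cube([44, 44, 412]);
  translate([308, 294, 0]) cube([44, 44, 412]);
}
translate([-572, 158, 0]) {
  translate([0, 0, 412]) cube([352, 338, 27]);
  cube([44, 44, 412]);
  translate([308, 0, 0]) cube([44, 44, 412]);
  translate([0, 294, 0]) cube([44, 44, 412]);
  translate([308, 294, 0]) cube([44, 44, 412]);
}
translate([1230, 158, 0]) {
  translate([0, 0, 412]) cube([352, 338, 27]);
  cube([44, 44, 412]);
  translate([308, 0, 0]) cube([44, 44, 412]);
  translate([0, 294, 0]) cube([44, 44, 412]);
  translate([308, 294, 0]) cube([44, 44, 412]);
}
translate([170, 199, 774]) {
  cube([31, 256, 1048]);
  translate([639, 0, 0]) cube([31, 256, 1048]);
  translate([31, 0, 0]) cube([608, 256, 22]);
  translate([31, 0, 316]) cube([608, 256, 22]);
  translate([31, 0, 632]) cube([608, 256, 22]);
  translate([31, 0, 948]) cube([608, 256, 22]);
}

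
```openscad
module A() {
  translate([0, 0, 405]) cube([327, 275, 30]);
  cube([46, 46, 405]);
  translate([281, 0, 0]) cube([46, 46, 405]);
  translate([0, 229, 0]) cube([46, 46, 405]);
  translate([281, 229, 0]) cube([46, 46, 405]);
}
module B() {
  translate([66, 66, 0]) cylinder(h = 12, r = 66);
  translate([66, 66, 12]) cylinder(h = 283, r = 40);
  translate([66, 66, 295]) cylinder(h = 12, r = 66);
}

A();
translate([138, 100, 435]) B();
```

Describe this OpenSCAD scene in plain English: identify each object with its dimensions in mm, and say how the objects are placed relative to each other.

A is a four-legged stool. The seat is a 327×275×30 mm slab whose top surface is at z = 435 mm; four square legs, each 46×46 mm in cross-section, run from the floor (z = 0) to the underside of the seat, each flush with a corner of the seat.

B is a spool: two coaxial disc flanges of radius 66 mm and thickness 12 mm, joined by a core cylinder of radius 40 mm and height 283 mm. The lower flange rests on z = 0 and the three cylinders share a vertical axis.

The spool is on top of the stool.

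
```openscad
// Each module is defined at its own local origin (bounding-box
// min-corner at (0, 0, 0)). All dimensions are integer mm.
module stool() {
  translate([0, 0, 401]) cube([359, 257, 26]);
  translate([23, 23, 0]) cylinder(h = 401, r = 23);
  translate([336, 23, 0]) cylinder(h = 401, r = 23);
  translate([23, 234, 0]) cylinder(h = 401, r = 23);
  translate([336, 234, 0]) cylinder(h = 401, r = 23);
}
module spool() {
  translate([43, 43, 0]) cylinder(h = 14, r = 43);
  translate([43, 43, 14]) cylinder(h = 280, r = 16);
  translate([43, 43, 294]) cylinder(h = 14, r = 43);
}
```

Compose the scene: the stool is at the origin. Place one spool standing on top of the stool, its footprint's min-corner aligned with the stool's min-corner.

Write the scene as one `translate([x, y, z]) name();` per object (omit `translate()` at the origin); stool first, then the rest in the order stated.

stool();
translate([0, 0, 427]) spool();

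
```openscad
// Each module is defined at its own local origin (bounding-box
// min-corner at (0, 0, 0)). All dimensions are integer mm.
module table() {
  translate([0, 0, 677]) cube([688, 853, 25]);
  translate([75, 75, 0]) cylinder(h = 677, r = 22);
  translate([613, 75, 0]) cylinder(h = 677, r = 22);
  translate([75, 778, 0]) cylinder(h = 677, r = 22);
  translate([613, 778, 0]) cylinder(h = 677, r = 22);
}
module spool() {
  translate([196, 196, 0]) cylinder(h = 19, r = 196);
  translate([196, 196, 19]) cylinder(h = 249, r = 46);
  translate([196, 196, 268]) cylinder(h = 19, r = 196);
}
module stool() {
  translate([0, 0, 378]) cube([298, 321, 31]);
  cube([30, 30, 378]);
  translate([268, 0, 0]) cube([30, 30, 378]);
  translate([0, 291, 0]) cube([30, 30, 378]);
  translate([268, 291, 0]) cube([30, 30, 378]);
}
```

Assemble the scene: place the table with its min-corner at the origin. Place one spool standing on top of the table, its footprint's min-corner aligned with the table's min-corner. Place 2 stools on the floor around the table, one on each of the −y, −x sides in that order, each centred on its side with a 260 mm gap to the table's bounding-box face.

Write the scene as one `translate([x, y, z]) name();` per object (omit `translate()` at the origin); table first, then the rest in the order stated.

table();
translate([0, 0, 702]) spool();
translate([195, -581, 0]) stool();
translate([-558, 266, 0]) stool();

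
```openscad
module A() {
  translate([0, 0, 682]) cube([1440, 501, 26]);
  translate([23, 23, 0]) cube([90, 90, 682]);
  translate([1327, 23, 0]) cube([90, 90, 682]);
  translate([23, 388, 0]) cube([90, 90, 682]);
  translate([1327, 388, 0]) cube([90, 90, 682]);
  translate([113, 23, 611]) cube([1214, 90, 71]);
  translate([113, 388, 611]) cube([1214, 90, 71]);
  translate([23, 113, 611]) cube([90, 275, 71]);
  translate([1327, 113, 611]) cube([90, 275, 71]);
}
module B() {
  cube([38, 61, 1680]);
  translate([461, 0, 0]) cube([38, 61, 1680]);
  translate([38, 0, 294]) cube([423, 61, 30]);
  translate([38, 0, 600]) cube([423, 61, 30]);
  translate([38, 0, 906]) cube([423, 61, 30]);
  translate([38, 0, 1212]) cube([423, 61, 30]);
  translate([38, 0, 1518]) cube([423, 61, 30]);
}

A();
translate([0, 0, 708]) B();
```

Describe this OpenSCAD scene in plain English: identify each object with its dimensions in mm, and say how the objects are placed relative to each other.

A is a table: top 1440 mm (x) × 501 mm (y), 26 mm thick, upper face at z = 708 mm, on four 90×90 mm square legs, each inset 23 mm from the nearest pair of top edges, running from z = 0 to the bottom of the top. Four apron rails, 90 mm thick and 71 mm tall, run between adjacent legs with their top edges flush with the underside of the top and their outer faces flush with the legs' outer faces.

B is a straight ladder. Two 38×61 mm vertical rails, 1680 mm tall, stand 499 mm apart (outside-to-outside) with their front faces coplanar on the −y side. 5 rungs, each 61 mm deep and 30 mm tall, span between the inner faces of the rails, front faces flush with the rails. The lowest rung's underside is at z = 294 mm and rungs are spaced 306 mm apart (underside to underside).

The ladder is on top of the table.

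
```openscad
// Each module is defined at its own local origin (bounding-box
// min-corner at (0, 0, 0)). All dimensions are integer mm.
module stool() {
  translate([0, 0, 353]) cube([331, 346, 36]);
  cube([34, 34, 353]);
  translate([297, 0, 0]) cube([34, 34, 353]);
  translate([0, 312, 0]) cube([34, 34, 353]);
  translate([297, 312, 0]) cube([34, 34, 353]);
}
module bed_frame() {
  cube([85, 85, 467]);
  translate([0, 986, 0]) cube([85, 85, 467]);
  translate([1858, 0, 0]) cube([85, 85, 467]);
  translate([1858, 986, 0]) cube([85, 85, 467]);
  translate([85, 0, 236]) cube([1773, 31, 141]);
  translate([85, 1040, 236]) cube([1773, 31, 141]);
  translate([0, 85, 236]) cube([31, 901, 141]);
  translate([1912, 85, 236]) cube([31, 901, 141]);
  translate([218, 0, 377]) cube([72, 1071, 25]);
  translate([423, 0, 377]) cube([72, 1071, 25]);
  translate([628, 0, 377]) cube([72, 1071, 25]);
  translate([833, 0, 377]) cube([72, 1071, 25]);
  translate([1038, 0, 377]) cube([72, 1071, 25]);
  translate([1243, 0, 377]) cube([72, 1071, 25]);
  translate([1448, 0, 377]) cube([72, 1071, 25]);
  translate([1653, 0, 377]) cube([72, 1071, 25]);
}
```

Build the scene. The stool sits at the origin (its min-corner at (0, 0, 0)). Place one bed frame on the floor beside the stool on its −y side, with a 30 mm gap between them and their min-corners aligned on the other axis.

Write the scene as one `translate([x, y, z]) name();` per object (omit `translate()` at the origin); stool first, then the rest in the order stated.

stool();
translate([0, -1101, 0]) bed_frame();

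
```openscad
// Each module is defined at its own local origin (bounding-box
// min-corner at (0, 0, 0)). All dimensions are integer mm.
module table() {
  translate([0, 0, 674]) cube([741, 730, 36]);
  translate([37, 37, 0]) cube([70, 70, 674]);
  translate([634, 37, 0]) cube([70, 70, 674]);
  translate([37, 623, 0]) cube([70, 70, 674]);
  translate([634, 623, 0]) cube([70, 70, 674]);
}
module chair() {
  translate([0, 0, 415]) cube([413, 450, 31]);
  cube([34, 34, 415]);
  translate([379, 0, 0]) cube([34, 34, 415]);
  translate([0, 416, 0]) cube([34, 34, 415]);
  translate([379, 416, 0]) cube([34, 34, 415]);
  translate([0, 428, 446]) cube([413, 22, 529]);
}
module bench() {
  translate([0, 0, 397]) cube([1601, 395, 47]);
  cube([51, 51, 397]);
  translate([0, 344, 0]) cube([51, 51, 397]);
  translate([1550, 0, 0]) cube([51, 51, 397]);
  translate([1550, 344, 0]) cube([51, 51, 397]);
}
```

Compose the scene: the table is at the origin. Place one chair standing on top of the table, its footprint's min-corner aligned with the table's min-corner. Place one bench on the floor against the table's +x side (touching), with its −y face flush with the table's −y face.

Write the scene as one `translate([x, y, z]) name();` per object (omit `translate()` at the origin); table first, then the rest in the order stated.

table();
translate([0, 0, 710]) chair();
translate([741, 0, 0]) bench();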